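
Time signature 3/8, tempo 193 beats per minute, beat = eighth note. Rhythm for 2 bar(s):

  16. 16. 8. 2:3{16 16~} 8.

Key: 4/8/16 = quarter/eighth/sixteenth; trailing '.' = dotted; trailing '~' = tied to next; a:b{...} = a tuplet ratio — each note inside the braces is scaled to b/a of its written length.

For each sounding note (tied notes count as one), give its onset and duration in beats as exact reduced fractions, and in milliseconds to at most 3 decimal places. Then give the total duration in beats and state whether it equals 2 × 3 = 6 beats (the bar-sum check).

1) 0.0ms=0b +233.161ms=3/4b
2) 233.161ms=3/4b +233.161ms=3/4b
3) 466.321ms=3/2b +466.321ms=3/2b
4) 932.642ms=3b +233.161ms=3/4b
5) 1165.803ms=15/4b +699.482ms=9/4b
Σ=6b of 6 (193bpm 3/8) — PASS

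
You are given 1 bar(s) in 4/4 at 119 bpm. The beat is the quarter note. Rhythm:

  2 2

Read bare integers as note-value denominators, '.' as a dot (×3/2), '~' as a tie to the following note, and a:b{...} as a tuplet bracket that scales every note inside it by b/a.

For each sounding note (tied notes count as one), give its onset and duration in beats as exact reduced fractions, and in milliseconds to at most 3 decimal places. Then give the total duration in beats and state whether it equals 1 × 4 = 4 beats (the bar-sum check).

1) 0.0ms=0b +1008.403ms=2b
2) 1008.403ms=2b +1008.403ms=2b
Σ=4b of 4 (119bpm 4/4) — PASS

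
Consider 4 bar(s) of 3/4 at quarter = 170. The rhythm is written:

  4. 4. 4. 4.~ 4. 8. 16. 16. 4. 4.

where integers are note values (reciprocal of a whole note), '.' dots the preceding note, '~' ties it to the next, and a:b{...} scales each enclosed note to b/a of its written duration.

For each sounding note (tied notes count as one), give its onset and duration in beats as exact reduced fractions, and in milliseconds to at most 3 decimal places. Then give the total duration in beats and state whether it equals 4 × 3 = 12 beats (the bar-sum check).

1) 0.0ms=0b +529.412ms=3/2b
2) 529.412ms=3/2b +529.412ms=3/2b
3) 1058.824ms=3b +529.412ms=3/2b
4) 1588.235ms=9/2b +1058.824ms=3b
5) 2647.059ms=15/2b +264.706ms=3/4b
6) 2911.765ms=33/4b +132.353ms=3/8b
7) 3044.118ms=69/8b +132.353ms=3/8b
8) 3176.471ms=9b +529.412ms=3/2b
9) 3705.882ms=21/2b +529.412ms=3/2b
Σ=12b of 12 (170bpm 3/4) — PASS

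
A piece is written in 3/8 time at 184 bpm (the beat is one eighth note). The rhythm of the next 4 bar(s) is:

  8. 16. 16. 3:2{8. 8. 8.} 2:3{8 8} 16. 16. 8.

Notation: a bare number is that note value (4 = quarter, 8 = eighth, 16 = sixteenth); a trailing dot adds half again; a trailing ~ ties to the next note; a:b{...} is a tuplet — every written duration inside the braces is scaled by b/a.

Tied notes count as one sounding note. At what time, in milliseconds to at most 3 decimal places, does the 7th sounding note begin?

note 7 onset = 6b = 1956.522ms

1. 0.0ms @ 0 + 489.13ms (3/2)
2. 489.13ms @ 3/2 + 244.565ms (3/4)
3. 733.696ms @ 9/4 + 244.565ms (3/4)
4. 978.261ms @ 3 + 326.087ms (1)
5. 1304.348ms @ 4 + 326.087ms (1)
6. 1630.435ms @ 5 + 326.087ms (1)
7. 1956.522ms @ 6 + 489.13ms (3/2)
8. 2445.652ms @ 15/2 + 489.13ms (3/2)
9. 2934.783ms @ 9 + 244.565ms (3/4)
10. 3179.348ms @ 39/4 + 244.565ms (3/4)
11. 3423.913ms @ 21/2 + 489.13ms (3/2)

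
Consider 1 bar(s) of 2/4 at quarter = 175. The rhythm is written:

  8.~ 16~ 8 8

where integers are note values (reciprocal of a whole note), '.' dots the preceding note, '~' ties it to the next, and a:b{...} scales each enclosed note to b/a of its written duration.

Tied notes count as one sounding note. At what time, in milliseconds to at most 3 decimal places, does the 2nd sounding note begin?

1. 0.0ms @ 0 + 514.286ms (3/2)
2. 514.286ms @ 3/2 + 171.429ms (1/2)

note 2 onset = 3/2b = 514.286ms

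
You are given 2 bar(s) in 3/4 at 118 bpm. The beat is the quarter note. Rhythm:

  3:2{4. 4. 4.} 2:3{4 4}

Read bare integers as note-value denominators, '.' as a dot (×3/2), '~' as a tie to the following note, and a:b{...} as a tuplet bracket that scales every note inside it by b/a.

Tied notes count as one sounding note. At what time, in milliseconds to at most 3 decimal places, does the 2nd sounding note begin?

1. 0.0ms @ 0 + 508.475ms (1)
2. 508.475ms @ 1 + 508.475ms (1)
3. 1016.949ms @ 2 + 508.475ms (1)
4. 1525.424ms @ 3 + 762.712ms (3/2)
5. 2288.136ms @ 9/2 + 762.712ms (3/2)

note 2 onset = 1b = 508.475ms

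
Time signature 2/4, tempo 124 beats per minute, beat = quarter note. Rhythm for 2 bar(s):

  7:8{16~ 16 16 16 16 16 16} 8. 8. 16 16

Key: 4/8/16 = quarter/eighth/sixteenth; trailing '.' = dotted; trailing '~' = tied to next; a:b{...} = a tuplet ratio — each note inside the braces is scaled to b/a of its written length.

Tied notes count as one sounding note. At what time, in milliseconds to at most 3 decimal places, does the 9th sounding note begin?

1. 0.0ms @ 0 + 276.498ms (4/7)
2. 276.498ms @ 4/7 + 138.249ms (2/7)
3. 414.747ms @ 6/7 + 138.249ms (2/7)
4. 552.995ms @ 8/7 + 138.249ms (2/7)
5. 691.244ms @ 10/7 + 138.249ms (2/7)
6. 829.493ms @ 12/7 + 138.249ms (2/7)
7. 967.742ms @ 2 + 362.903ms (3/4)
8. 1330.645ms @ 11/4 + 362.903ms (3/4)
9. 1693.548ms @ 7/2 + 120.968ms (1/4)
10. 1814.516ms @ 15/4 + 120.968ms (1/4)

note 9 onset = 7/2b = 1693.548ms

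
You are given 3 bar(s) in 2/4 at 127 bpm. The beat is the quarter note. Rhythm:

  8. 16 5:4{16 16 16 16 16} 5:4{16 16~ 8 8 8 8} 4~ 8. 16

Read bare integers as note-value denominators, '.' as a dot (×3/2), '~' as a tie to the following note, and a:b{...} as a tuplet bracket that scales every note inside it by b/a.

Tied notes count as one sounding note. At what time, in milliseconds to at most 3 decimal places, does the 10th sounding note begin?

note 10 onset = 14/5b = 1322.835ms

1. 0.0ms @ 0 + 354.331ms (3/4)
2. 354.331ms @ 3/4 + 118.11ms (1/4)
3. 472.441ms @ 1 + 94.488ms (1/5)
4. 566.929ms @ 6/5 + 94.488ms (1/5)
5. 661.417ms @ 7/5 + 94.488ms (1/5)
6. 755.906ms @ 8/5 + 94.488ms (1/5)
7. 850.394ms @ 9/5 + 94.488ms (1/5)
8. 944.882ms @ 2 + 94.488ms (1/5)
9. 1039.37ms @ 11/5 + 283.465ms (3/5)
10. 1322.835ms @ 14/5 + 188.976ms (2/5)
11. 1511.811ms @ 16/5 + 188.976ms (2/5)
12. 1700.787ms @ 18/5 + 188.976ms (2/5)
13. 1889.764ms @ 4 + 826.772ms (7/4)
14. 2716.535ms @ 23/4 + 118.11ms (1/4)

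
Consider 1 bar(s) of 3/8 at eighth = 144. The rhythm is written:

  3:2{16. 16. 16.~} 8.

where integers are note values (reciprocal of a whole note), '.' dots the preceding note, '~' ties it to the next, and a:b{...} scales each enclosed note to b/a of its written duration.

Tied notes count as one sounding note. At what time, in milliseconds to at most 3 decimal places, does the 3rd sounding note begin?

note 3 onset = 1b = 416.667ms

1. 0.0ms @ 0 + 208.333ms (1/2)
2. 208.333ms @ 1/2 + 208.333ms (1/2)
3. 416.667ms @ 1 + 833.333ms (2)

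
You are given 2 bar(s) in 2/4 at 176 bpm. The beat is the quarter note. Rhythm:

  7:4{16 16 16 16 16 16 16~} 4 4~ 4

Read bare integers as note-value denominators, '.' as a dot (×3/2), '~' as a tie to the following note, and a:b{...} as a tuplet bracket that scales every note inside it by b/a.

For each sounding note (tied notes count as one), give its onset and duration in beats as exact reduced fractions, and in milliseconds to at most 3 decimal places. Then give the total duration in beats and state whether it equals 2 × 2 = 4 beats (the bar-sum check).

1) 0.0ms=0b +48.701ms=1/7b
2) 48.701ms=1/7b +48.701ms=1/7b
3) 97.403ms=2/7b +48.701ms=1/7b
4) 146.104ms=3/7b +48.701ms=1/7b
5) 194.805ms=4/7b +48.701ms=1/7b
6) 243.506ms=5/7b +48.701ms=1/7b
7) 292.208ms=6/7b +389.61ms=8/7b
8) 681.818ms=2b +681.818ms=2b
Σ=4b of 4 (176bpm 2/4) — PASS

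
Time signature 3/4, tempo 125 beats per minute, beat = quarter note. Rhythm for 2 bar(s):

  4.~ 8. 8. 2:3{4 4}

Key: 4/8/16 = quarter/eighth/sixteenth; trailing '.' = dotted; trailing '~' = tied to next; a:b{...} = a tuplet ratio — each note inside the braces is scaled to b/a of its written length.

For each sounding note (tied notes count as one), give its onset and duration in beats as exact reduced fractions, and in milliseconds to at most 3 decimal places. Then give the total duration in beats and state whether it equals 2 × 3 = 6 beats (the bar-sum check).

1) 0.0ms=0b +1080.0ms=9/4b
2) 1080.0ms=9/4b +360.0ms=3/4b
3) 1440.0ms=3b +720.0ms=3/2b
4) 2160.0ms=9/2b +720.0ms=3/2b
Σ=6b of 6 (125bpm 3/4) — PASS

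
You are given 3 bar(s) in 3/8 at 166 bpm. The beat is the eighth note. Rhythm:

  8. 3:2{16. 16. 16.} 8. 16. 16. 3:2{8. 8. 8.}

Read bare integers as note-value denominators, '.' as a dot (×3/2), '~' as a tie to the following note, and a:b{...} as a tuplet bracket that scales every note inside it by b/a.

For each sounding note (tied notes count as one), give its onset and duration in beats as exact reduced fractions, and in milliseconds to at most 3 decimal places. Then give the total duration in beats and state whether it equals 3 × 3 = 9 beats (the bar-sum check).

1) 0.0ms=0b +542.169ms=3/2b
2) 542.169ms=3/2b +180.723ms=1/2b
3) 722.892ms=2b +180.723ms=1/2b
4) 903.614ms=5/2b +180.723ms=1/2b
5) 1084.337ms=3b +542.169ms=3/2b
6) 1626.506ms=9/2b +271.084ms=3/4b
7) 1897.59ms=21/4b +271.084ms=3/4b
8) 2168.675ms=6b +361.446ms=1b
9) 2530.12ms=7b +361.446ms=1b
10) 2891.566ms=8b +361.446ms=1b
Σ=9b of 9 (166bpm 3/8) — PASS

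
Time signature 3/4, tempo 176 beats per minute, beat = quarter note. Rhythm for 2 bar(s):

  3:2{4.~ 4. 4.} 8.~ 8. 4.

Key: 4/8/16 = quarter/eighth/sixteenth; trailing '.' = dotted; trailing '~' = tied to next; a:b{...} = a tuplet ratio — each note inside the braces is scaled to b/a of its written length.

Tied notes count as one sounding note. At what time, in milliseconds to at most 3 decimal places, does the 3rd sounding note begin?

note 3 onset = 3b = 1022.727ms

1. 0.0ms @ 0 + 681.818ms (2)
2. 681.818ms @ 2 + 340.909ms (1)
3. 1022.727ms @ 3 + 511.364ms (3/2)
4. 1534.091ms @ 9/2 + 511.364ms (3/2)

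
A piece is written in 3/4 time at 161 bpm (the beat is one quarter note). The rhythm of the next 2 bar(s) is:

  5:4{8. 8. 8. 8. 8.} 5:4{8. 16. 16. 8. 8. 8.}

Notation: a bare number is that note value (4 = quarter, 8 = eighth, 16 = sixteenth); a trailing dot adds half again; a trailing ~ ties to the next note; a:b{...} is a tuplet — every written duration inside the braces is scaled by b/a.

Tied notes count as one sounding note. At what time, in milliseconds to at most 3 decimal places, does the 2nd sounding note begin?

note 2 onset = 3/5b = 223.602ms

1. 0.0ms @ 0 + 223.602ms (3/5)
2. 223.602ms @ 3/5 + 223.602ms (3/5)
3. 447.205ms @ 6/5 + 223.602ms (3/5)
4. 670.807ms @ 9/5 + 223.602ms (3/5)
5. 894.41ms @ 12/5 + 223.602ms (3/5)
6. 1118.012ms @ 3 + 223.602ms (3/5)
7. 1341.615ms @ 18/5 + 111.801ms (3/10)
8. 1453.416ms @ 39/10 + 111.801ms (3/10)
9. 1565.217ms @ 21/5 + 223.602ms (3/5)
10. 1788.82ms @ 24/5 + 223.602ms (3/5)
11. 2012.422ms @ 27/5 + 223.602ms (3/5)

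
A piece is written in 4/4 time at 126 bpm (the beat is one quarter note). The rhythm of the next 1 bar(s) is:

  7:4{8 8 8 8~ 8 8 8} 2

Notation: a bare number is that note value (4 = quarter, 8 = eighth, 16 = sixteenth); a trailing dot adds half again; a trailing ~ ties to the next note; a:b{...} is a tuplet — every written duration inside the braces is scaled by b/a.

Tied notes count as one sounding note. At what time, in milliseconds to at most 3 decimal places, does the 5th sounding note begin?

note 5 onset = 10/7b = 680.272ms

1. 0.0ms @ 0 + 136.054ms (2/7)
2. 136.054ms @ 2/7 + 136.054ms (2/7)
3. 272.109ms @ 4/7 + 136.054ms (2/7)
4. 408.163ms @ 6/7 + 272.109ms (4/7)
5. 680.272ms @ 10/7 + 136.054ms (2/7)
6. 816.327ms @ 12/7 + 136.054ms (2/7)
7. 952.381ms @ 2 + 952.381ms (2)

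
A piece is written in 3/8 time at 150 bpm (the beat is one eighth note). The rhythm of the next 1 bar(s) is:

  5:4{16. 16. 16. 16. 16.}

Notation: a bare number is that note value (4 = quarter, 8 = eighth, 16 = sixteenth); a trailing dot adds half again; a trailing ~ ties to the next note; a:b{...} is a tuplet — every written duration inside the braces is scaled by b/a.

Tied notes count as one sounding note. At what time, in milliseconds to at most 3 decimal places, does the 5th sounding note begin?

1. 0.0ms @ 0 + 240.0ms (3/5)
2. 240.0ms @ 3/5 + 240.0ms (3/5)
3. 480.0ms @ 6/5 + 240.0ms (3/5)
4. 720.0ms @ 9/5 + 240.0ms (3/5)
5. 960.0ms @ 12/5 + 240.0ms (3/5)

note 5 onset = 12/5b = 960.0ms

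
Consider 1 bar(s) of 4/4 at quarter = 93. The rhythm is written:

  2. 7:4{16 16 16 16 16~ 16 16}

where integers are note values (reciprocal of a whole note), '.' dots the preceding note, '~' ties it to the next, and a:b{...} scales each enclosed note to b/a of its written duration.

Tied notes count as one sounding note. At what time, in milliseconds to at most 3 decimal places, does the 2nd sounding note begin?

1. 0.0ms @ 0 + 1935.484ms (3)
2. 1935.484ms @ 3 + 92.166ms (1/7)
3. 2027.65ms @ 22/7 + 92.166ms (1/7)
4. 2119.816ms @ 23/7 + 92.166ms (1/7)
5. 2211.982ms @ 24/7 + 92.166ms (1/7)
6. 2304.147ms @ 25/7 + 184.332ms (2/7)
7. 2488.479ms @ 27/7 + 92.166ms (1/7)

note 2 onset = 3b = 1935.484ms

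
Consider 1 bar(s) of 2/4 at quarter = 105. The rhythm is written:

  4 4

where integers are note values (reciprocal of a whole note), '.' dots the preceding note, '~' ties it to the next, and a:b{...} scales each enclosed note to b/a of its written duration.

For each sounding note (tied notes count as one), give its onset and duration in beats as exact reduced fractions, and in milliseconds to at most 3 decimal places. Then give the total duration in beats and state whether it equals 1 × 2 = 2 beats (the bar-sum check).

1) 0.0ms=0b +571.429ms=1b
2) 571.429ms=1b +571.429ms=1b
Σ=2b of 2 (105bpm 2/4) — PASS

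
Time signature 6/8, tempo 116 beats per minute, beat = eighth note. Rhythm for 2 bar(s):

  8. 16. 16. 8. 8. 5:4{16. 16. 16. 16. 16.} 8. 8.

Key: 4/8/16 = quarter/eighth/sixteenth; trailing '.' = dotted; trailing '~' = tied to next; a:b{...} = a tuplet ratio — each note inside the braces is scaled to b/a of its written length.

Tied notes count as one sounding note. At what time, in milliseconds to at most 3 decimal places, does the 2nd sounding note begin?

1. 0.0ms @ 0 + 775.862ms (3/2)
2. 775.862ms @ 3/2 + 387.931ms (3/4)
3. 1163.793ms @ 9/4 + 387.931ms (3/4)
4. 1551.724ms @ 3 + 775.862ms (3/2)
5. 2327.586ms @ 9/2 + 775.862ms (3/2)
6. 3103.448ms @ 6 + 310.345ms (3/5)
7. 3413.793ms @ 33/5 + 310.345ms (3/5)
8. 3724.138ms @ 36/5 + 310.345ms (3/5)
9. 4034.483ms @ 39/5 + 310.345ms (3/5)
10. 4344.828ms @ 42/5 + 310.345ms (3/5)
11. 4655.172ms @ 9 + 775.862ms (3/2)
12. 5431.034ms @ 21/2 + 775.862ms (3/2)

note 2 onset = 3/2b = 775.862ms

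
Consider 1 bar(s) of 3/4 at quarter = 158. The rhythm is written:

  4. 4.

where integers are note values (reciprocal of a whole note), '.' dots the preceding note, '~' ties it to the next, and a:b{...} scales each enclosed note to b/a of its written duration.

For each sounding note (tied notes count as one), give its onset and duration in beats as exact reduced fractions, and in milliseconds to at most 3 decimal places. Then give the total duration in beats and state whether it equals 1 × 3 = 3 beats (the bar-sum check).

1) 0.0ms=0b +569.62ms=3/2b
2) 569.62ms=3/2b +569.62ms=3/2b
Σ=3b of 3 (158bpm 3/4) — PASS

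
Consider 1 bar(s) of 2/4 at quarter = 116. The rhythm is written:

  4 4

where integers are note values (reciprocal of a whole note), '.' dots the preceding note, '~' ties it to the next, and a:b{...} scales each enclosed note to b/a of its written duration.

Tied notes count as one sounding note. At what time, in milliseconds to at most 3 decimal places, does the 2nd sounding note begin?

1. 0.0ms @ 0 + 517.241ms (1)
2. 517.241ms @ 1 + 517.241ms (1)

note 2 onset = 1b = 517.241ms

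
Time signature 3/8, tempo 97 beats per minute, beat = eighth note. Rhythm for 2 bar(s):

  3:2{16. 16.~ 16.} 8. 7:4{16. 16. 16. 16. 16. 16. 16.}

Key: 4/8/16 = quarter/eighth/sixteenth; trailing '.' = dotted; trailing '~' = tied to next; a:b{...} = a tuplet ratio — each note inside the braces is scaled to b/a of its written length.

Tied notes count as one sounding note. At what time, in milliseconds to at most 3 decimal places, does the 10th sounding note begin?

1. 0.0ms @ 0 + 309.278ms (1/2)
2. 309.278ms @ 1/2 + 618.557ms (1)
3. 927.835ms @ 3/2 + 927.835ms (3/2)
4. 1855.67ms @ 3 + 265.096ms (3/7)
5. 2120.766ms @ 24/7 + 265.096ms (3/7)
6. 2385.862ms @ 27/7 + 265.096ms (3/7)
7. 2650.957ms @ 30/7 + 265.096ms (3/7)
8. 2916.053ms @ 33/7 + 265.096ms (3/7)
9. 3181.149ms @ 36/7 + 265.096ms (3/7)
10. 3446.244ms @ 39/7 + 265.096ms (3/7)

note 10 onset = 39/7b = 3446.244ms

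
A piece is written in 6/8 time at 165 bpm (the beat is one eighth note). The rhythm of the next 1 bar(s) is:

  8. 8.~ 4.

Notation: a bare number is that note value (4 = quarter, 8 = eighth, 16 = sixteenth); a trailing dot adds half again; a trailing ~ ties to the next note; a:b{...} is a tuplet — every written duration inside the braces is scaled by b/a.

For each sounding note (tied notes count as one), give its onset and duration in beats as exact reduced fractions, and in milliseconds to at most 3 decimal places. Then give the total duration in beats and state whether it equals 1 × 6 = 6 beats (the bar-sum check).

1) 0.0ms=0b +545.455ms=3/2b
2) 545.455ms=3/2b +1636.364ms=9/2b
Σ=6b of 6 (165bpm 6/8) — PASS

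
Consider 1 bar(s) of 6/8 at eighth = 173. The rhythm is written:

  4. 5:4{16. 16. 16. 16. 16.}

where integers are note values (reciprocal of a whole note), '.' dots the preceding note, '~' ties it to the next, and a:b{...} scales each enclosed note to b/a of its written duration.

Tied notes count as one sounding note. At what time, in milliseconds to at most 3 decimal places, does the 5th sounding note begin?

note 5 onset = 24/5b = 1664.74ms

1. 0.0ms @ 0 + 1040.462ms (3)
2. 1040.462ms @ 3 + 208.092ms (3/5)
3. 1248.555ms @ 18/5 + 208.092ms (3/5)
4. 1456.647ms @ 21/5 + 208.092ms (3/5)
5. 1664.74ms @ 24/5 + 208.092ms (3/5)
6. 1872.832ms @ 27/5 + 208.092ms (3/5)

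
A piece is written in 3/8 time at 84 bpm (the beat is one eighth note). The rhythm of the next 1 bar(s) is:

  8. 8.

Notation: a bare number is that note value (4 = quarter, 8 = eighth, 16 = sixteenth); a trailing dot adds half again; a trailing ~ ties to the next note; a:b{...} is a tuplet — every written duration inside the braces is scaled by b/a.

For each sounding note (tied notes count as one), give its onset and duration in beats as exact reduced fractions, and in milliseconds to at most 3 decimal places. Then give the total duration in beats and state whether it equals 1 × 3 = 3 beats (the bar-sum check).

1) 0.0ms=0b +1071.429ms=3/2b
2) 1071.429ms=3/2b +1071.429ms=3/2b
Σ=3b of 3 (84bpm 3/8) — PASS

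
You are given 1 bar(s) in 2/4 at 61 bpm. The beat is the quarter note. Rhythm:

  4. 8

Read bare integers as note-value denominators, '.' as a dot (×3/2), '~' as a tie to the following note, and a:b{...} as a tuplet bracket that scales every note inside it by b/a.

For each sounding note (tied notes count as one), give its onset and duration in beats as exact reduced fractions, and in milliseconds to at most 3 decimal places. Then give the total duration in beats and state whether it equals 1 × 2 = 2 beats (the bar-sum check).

1) 0.0ms=0b +1475.41ms=3/2b
2) 1475.41ms=3/2b +491.803ms=1/2b
Σ=2b of 2 (61bpm 2/4) — PASS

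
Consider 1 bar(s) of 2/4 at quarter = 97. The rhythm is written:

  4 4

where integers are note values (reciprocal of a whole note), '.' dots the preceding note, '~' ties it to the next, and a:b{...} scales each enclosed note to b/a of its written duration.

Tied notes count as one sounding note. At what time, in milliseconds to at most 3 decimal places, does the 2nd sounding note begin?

1. 0.0ms @ 0 + 618.557ms (1)
2. 618.557ms @ 1 + 618.557ms (1)

note 2 onset = 1b = 618.557ms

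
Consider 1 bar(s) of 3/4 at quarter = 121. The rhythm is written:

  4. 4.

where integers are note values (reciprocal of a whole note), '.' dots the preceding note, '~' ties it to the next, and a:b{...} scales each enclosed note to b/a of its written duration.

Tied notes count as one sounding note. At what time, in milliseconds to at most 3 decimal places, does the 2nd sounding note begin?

1. 0.0ms @ 0 + 743.802ms (3/2)
2. 743.802ms @ 3/2 + 743.802ms (3/2)

note 2 onset = 3/2b = 743.802ms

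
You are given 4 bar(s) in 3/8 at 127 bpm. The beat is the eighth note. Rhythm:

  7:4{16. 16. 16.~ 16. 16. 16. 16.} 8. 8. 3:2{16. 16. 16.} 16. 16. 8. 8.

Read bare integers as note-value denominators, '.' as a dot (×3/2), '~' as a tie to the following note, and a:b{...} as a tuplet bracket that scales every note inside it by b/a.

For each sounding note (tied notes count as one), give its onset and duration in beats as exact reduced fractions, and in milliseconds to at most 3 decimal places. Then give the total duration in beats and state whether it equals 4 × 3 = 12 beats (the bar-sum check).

1) 0.0ms=0b +202.475ms=3/7b
2) 202.475ms=3/7b +202.475ms=3/7b
3) 404.949ms=6/7b +404.949ms=6/7b
4) 809.899ms=12/7b +202.475ms=3/7b
5) 1012.373ms=15/7b +202.475ms=3/7b
6) 1214.848ms=18/7b +202.475ms=3/7b
7) 1417.323ms=3b +708.661ms=3/2b
8) 2125.984ms=9/2b +708.661ms=3/2b
9) 2834.646ms=6b +236.22ms=1/2b
10) 3070.866ms=13/2b +236.22ms=1/2b
11) 3307.087ms=7b +236.22ms=1/2b
12) 3543.307ms=15/2b +354.331ms=3/4b
13) 3897.638ms=33/4b +354.331ms=3/4b
14) 4251.969ms=9b +708.661ms=3/2b
15) 4960.63ms=21/2b +708.661ms=3/2b
Σ=12b of 12 (127bpm 3/8) — PASS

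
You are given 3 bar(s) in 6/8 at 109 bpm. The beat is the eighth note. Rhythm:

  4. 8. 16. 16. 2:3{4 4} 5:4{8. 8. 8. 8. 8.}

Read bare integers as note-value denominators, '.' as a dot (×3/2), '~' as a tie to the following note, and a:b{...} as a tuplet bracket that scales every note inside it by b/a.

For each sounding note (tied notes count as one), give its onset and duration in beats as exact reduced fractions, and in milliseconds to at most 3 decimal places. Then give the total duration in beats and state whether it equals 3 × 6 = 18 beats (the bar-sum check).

1) 0.0ms=0b +1651.376ms=3b
2) 1651.376ms=3b +825.688ms=3/2b
3) 2477.064ms=9/2b +412.844ms=3/4b
4) 2889.908ms=21/4b +412.844ms=3/4b
5) 3302.752ms=6b +1651.376ms=3b
6) 4954.128ms=9b +1651.376ms=3b
7) 6605.505ms=12b +660.55ms=6/5b
8) 7266.055ms=66/5b +660.55ms=6/5b
9) 7926.606ms=72/5b +660.55ms=6/5b
10) 8587.156ms=78/5b +660.55ms=6/5b
11) 9247.706ms=84/5b +660.55ms=6/5b
Σ=18b of 18 (109bpm 6/8) — PASS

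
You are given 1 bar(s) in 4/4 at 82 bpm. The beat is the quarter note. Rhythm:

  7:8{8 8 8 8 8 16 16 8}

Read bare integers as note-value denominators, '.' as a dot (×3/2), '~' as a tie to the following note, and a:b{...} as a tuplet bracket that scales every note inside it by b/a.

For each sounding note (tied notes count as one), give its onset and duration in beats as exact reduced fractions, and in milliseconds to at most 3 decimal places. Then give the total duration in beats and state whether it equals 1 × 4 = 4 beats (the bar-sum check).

1) 0.0ms=0b +418.118ms=4/7b
2) 418.118ms=4/7b +418.118ms=4/7b
3) 836.237ms=8/7b +418.118ms=4/7b
4) 1254.355ms=12/7b +418.118ms=4/7b
5) 1672.474ms=16/7b +418.118ms=4/7b
6) 2090.592ms=20/7b +209.059ms=2/7b
7) 2299.652ms=22/7b +209.059ms=2/7b
8) 2508.711ms=24/7b +418.118ms=4/7b
Σ=4b of 4 (82bpm 4/4) — PASS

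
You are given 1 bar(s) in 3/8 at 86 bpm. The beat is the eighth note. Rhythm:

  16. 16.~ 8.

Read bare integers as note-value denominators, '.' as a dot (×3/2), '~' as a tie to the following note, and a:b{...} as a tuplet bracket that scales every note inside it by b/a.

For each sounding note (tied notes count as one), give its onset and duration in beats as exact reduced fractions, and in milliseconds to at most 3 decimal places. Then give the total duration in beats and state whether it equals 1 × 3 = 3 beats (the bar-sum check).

1) 0.0ms=0b +523.256ms=3/4b
2) 523.256ms=3/4b +1569.767ms=9/4b
Σ=3b of 3 (86bpm 3/8) — PASS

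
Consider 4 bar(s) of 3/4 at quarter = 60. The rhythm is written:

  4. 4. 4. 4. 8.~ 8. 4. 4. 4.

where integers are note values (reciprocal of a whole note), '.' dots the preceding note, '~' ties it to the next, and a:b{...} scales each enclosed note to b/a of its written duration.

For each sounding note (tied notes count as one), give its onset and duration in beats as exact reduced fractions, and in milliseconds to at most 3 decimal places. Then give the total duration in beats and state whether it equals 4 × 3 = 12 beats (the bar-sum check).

1) 0.0ms=0b +1500.0ms=3/2b
2) 1500.0ms=3/2b +1500.0ms=3/2b
3) 3000.0ms=3b +1500.0ms=3/2b
4) 4500.0ms=9/2b +1500.0ms=3/2b
5) 6000.0ms=6b +1500.0ms=3/2b
6) 7500.0ms=15/2b +1500.0ms=3/2b
7) 9000.0ms=9b +1500.0ms=3/2b
8) 10500.0ms=21/2b +1500.0ms=3/2b
Σ=12b of 12 (60bpm 3/4) — PASS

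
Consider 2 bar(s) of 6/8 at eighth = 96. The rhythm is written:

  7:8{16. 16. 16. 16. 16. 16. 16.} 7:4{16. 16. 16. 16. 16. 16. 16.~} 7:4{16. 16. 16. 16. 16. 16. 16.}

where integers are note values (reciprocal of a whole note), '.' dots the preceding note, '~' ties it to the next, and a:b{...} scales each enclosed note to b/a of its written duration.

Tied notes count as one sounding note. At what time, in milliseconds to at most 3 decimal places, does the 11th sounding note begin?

note 11 onset = 51/7b = 4553.571ms

1. 0.0ms @ 0 + 535.714ms (6/7)
2. 535.714ms @ 6/7 + 535.714ms (6/7)
3. 1071.429ms @ 12/7 + 535.714ms (6/7)
4. 1607.143ms @ 18/7 + 535.714ms (6/7)
5. 2142.857ms @ 24/7 + 535.714ms (6/7)
6. 2678.571ms @ 30/7 + 535.714ms (6/7)
7. 3214.286ms @ 36/7 + 535.714ms (6/7)
8. 3750.0ms @ 6 + 267.857ms (3/7)
9. 4017.857ms @ 45/7 + 267.857ms (3/7)
10. 4285.714ms @ 48/7 + 267.857ms (3/7)
11. 4553.571ms @ 51/7 + 267.857ms (3/7)
12. 4821.429ms @ 54/7 + 267.857ms (3/7)
13. 5089.286ms @ 57/7 + 267.857ms (3/7)
14. 5357.143ms @ 60/7 + 535.714ms (6/7)
15. 5892.857ms @ 66/7 + 267.857ms (3/7)
16. 6160.714ms @ 69/7 + 267.857ms (3/7)
17. 6428.571ms @ 72/7 + 267.857ms (3/7)
18. 6696.429ms @ 75/7 + 267.857ms (3/7)
19. 6964.286ms @ 78/7 + 267.857ms (3/7)
20. 7232.143ms @ 81/7 + 267.857ms (3/7)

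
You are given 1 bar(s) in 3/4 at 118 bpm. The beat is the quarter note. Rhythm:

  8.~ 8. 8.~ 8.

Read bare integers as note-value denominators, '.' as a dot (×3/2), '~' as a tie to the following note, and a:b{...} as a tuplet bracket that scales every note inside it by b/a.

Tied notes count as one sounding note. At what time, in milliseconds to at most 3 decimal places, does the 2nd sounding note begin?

note 2 onset = 3/2b = 762.712ms

1. 0.0ms @ 0 + 762.712ms (3/2)
2. 762.712ms @ 3/2 + 762.712ms (3/2)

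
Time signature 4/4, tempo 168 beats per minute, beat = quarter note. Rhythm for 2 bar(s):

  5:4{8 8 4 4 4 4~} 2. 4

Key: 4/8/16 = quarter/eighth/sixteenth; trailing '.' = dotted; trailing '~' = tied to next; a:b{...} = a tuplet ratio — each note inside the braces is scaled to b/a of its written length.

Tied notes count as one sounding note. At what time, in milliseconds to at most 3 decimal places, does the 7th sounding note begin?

note 7 onset = 7b = 2500.0ms

1. 0.0ms @ 0 + 142.857ms (2/5)
2. 142.857ms @ 2/5 + 142.857ms (2/5)
3. 285.714ms @ 4/5 + 285.714ms (4/5)
4. 571.429ms @ 8/5 + 285.714ms (4/5)
5. 857.143ms @ 12/5 + 285.714ms (4/5)
6. 1142.857ms @ 16/5 + 1357.143ms (19/5)
7. 2500.0ms @ 7 + 357.143ms (1)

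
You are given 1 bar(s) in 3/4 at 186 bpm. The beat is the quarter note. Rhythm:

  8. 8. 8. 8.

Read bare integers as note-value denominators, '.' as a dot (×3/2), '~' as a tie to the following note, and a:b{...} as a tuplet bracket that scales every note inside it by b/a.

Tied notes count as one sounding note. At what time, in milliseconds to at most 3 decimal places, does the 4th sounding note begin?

1. 0.0ms @ 0 + 241.935ms (3/4)
2. 241.935ms @ 3/4 + 241.935ms (3/4)
3. 483.871ms @ 3/2 + 241.935ms (3/4)
4. 725.806ms @ 9/4 + 241.935ms (3/4)

note 4 onset = 9/4b = 725.806ms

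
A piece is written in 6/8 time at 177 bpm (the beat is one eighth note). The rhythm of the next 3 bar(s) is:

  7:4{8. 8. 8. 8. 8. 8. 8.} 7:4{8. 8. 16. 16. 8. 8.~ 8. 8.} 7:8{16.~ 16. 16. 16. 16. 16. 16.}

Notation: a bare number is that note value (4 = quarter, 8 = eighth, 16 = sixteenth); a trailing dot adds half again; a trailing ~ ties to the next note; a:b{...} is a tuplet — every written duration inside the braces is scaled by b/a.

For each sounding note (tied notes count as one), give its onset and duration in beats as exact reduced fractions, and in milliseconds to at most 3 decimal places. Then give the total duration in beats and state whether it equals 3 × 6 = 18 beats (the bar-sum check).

1) 0.0ms=0b +290.557ms=6/7b
2) 290.557ms=6/7b +290.557ms=6/7b
3) 581.114ms=12/7b +290.557ms=6/7b
4) 871.671ms=18/7b +290.557ms=6/7b
5) 1162.228ms=24/7b +290.557ms=6/7b
6) 1452.785ms=30/7b +290.557ms=6/7b
7) 1743.341ms=36/7b +290.557ms=6/7b
8) 2033.898ms=6b +290.557ms=6/7b
9) 2324.455ms=48/7b +290.557ms=6/7b
10) 2615.012ms=54/7b +145.278ms=3/7b
11) 2760.291ms=57/7b +145.278ms=3/7b
12) 2905.569ms=60/7b +290.557ms=6/7b
13) 3196.126ms=66/7b +581.114ms=12/7b
14) 3777.24ms=78/7b +290.557ms=6/7b
15) 4067.797ms=12b +581.114ms=12/7b
16) 4648.91ms=96/7b +290.557ms=6/7b
17) 4939.467ms=102/7b +290.557ms=6/7b
18) 5230.024ms=108/7b +290.557ms=6/7b
19) 5520.581ms=114/7b +290.557ms=6/7b
20) 5811.138ms=120/7b +290.557ms=6/7b
Σ=18b of 18 (177bpm 6/8) — PASS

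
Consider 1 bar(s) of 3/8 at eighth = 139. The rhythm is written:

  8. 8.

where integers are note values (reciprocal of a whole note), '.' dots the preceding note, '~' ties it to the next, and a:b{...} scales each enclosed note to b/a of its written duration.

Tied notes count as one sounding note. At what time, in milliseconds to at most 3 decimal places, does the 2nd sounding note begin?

1. 0.0ms @ 0 + 647.482ms (3/2)
2. 647.482ms @ 3/2 + 647.482ms (3/2)

note 2 onset = 3/2b = 647.482ms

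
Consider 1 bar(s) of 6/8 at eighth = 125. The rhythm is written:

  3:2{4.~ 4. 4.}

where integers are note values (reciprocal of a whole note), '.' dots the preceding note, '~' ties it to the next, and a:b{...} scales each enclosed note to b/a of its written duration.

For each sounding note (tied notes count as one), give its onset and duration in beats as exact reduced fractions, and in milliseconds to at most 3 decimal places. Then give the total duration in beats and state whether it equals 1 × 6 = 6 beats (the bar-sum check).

1) 0.0ms=0b +1920.0ms=4b
2) 1920.0ms=4b +960.0ms=2b
Σ=6b of 6 (125bpm 6/8) — PASS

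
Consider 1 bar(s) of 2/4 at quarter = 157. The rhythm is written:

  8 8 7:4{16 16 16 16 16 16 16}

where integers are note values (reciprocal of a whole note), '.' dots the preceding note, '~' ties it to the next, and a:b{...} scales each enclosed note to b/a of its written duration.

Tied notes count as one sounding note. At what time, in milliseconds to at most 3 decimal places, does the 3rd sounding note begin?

1. 0.0ms @ 0 + 191.083ms (1/2)
2. 191.083ms @ 1/2 + 191.083ms (1/2)
3. 382.166ms @ 1 + 54.595ms (1/7)
4. 436.761ms @ 8/7 + 54.595ms (1/7)
5. 491.356ms @ 9/7 + 54.595ms (1/7)
6. 545.951ms @ 10/7 + 54.595ms (1/7)
7. 600.546ms @ 11/7 + 54.595ms (1/7)
8. 655.141ms @ 12/7 + 54.595ms (1/7)
9. 709.736ms @ 13/7 + 54.595ms (1/7)

note 3 onset = 1b = 382.166ms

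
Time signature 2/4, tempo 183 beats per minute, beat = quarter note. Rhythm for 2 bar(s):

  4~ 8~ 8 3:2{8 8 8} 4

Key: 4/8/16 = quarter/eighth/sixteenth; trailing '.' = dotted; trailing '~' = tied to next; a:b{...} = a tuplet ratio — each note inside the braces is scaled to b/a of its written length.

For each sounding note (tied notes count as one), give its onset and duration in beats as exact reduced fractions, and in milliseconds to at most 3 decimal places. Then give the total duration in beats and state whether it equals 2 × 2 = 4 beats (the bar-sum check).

1) 0.0ms=0b +655.738ms=2b
2) 655.738ms=2b +109.29ms=1/3b
3) 765.027ms=7/3b +109.29ms=1/3b
4) 874.317ms=8/3b +109.29ms=1/3b
5) 983.607ms=3b +327.869ms=1b
Σ=4b of 4 (183bpm 2/4) — PASS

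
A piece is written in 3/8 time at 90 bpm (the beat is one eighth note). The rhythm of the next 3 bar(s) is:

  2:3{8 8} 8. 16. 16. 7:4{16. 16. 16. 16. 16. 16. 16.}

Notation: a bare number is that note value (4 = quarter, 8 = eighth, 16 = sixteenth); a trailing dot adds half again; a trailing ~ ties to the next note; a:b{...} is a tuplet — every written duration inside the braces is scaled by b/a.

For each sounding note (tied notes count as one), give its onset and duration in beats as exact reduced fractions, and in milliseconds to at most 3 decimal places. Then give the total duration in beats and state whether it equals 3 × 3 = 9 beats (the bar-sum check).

1) 0.0ms=0b +1000.0ms=3/2b
2) 1000.0ms=3/2b +1000.0ms=3/2b
3) 2000.0ms=3b +1000.0ms=3/2b
4) 3000.0ms=9/2b +500.0ms=3/4b
5) 3500.0ms=21/4b +500.0ms=3/4b
6) 4000.0ms=6b +285.714ms=3/7b
7) 4285.714ms=45/7b +285.714ms=3/7b
8) 4571.429ms=48/7b +285.714ms=3/7b
9) 4857.143ms=51/7b +285.714ms=3/7b
10) 5142.857ms=54/7b +285.714ms=3/7b
11) 5428.571ms=57/7b +285.714ms=3/7b
12) 5714.286ms=60/7b +285.714ms=3/7b
Σ=9b of 9 (90bpm 3/8) — PASS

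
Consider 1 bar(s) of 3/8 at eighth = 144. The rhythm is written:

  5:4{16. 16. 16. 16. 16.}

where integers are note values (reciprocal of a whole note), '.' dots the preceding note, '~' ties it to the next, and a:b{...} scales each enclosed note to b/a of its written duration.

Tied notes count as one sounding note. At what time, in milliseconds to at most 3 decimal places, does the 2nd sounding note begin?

1. 0.0ms @ 0 + 250.0ms (3/5)
2. 250.0ms @ 3/5 + 250.0ms (3/5)
3. 500.0ms @ 6/5 + 250.0ms (3/5)
4. 750.0ms @ 9/5 + 250.0ms (3/5)
5. 1000.0ms @ 12/5 + 250.0ms (3/5)

note 2 onset = 3/5b = 250.0ms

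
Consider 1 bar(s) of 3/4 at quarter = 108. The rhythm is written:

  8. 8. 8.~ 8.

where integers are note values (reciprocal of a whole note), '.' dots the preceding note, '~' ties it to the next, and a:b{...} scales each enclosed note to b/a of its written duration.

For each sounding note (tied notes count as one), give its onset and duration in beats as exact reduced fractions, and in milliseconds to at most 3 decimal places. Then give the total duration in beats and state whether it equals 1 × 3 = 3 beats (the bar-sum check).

1) 0.0ms=0b +416.667ms=3/4b
2) 416.667ms=3/4b +416.667ms=3/4b
3) 833.333ms=3/2b +833.333ms=3/2b
Σ=3b of 3 (108bpm 3/4) — PASS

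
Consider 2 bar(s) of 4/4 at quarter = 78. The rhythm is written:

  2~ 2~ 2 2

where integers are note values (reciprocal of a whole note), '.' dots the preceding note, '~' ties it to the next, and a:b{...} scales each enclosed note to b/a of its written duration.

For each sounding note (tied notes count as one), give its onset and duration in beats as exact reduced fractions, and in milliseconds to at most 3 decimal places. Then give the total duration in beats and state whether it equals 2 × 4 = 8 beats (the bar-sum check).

1) 0.0ms=0b +4615.385ms=6b
2) 4615.385ms=6b +1538.462ms=2b
Σ=8b of 8 (78bpm 4/4) — PASS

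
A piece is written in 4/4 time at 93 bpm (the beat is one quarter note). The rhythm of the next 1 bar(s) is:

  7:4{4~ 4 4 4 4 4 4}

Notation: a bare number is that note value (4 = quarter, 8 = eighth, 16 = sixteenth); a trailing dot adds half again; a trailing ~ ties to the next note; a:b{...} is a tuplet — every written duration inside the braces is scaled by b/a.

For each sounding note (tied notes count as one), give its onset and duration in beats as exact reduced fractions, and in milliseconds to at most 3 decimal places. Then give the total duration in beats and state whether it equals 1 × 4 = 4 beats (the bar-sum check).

1) 0.0ms=0b +737.327ms=8/7b
2) 737.327ms=8/7b +368.664ms=4/7b
3) 1105.991ms=12/7b +368.664ms=4/7b
4) 1474.654ms=16/7b +368.664ms=4/7b
5) 1843.318ms=20/7b +368.664ms=4/7b
6) 2211.982ms=24/7b +368.664ms=4/7b
Σ=4b of 4 (93bpm 4/4) — PASS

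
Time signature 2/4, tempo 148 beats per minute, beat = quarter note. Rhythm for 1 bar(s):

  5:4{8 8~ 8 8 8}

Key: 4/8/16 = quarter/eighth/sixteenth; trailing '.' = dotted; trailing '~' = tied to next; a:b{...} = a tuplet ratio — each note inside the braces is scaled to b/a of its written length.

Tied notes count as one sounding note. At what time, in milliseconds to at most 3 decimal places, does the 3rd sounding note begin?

1. 0.0ms @ 0 + 162.162ms (2/5)
2. 162.162ms @ 2/5 + 324.324ms (4/5)
3. 486.486ms @ 6/5 + 162.162ms (2/5)
4. 648.649ms @ 8/5 + 162.162ms (2/5)

note 3 onset = 6/5b = 486.486ms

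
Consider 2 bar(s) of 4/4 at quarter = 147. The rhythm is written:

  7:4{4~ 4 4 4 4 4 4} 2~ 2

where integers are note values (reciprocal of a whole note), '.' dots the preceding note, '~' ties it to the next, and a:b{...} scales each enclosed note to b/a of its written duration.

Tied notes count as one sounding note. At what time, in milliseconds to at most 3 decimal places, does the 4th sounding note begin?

note 4 onset = 16/7b = 932.945ms

1. 0.0ms @ 0 + 466.472ms (8/7)
2. 466.472ms @ 8/7 + 233.236ms (4/7)
3. 699.708ms @ 12/7 + 233.236ms (4/7)
4. 932.945ms @ 16/7 + 233.236ms (4/7)
5. 1166.181ms @ 20/7 + 233.236ms (4/7)
6. 1399.417ms @ 24/7 + 233.236ms (4/7)
7. 1632.653ms @ 4 + 1632.653ms (4)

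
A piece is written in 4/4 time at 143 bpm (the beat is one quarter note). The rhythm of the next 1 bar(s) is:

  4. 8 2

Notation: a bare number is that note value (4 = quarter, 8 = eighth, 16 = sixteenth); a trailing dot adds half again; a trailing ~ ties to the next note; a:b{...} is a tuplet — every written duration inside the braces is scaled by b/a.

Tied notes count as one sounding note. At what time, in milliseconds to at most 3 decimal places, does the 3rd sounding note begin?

note 3 onset = 2b = 839.161ms

1. 0.0ms @ 0 + 629.371ms (3/2)
2. 629.371ms @ 3/2 + 209.79ms (1/2)
3. 839.161ms @ 2 + 839.161ms (2)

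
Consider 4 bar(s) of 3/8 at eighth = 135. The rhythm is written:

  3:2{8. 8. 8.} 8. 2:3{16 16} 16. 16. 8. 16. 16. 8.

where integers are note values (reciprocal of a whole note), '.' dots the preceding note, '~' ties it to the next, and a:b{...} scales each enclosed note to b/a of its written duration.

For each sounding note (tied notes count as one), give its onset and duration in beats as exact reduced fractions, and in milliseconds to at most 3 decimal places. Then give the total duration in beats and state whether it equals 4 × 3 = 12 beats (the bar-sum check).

1) 0.0ms=0b +444.444ms=1b
2) 444.444ms=1b +444.444ms=1b
3) 888.889ms=2b +444.444ms=1b
4) 1333.333ms=3b +666.667ms=3/2b
5) 2000.0ms=9/2b +333.333ms=3/4b
6) 2333.333ms=21/4b +333.333ms=3/4b
7) 2666.667ms=6b +333.333ms=3/4b
8) 3000.0ms=27/4b +333.333ms=3/4b
9) 3333.333ms=15/2b +666.667ms=3/2b
10) 4000.0ms=9b +333.333ms=3/4b
11) 4333.333ms=39/4b +333.333ms=3/4b
12) 4666.667ms=21/2b +666.667ms=3/2b
Σ=12b of 12 (135bpm 3/8) — PASS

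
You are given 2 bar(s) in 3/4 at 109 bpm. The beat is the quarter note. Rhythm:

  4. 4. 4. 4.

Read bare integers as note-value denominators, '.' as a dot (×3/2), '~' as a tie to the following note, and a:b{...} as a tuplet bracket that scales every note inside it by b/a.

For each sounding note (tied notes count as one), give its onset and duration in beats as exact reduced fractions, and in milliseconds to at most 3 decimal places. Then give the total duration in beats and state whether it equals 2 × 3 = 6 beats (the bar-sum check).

1) 0.0ms=0b +825.688ms=3/2b
2) 825.688ms=3/2b +825.688ms=3/2b
3) 1651.376ms=3b +825.688ms=3/2b
4) 2477.064ms=9/2b +825.688ms=3/2b
Σ=6b of 6 (109bpm 3/4) — PASS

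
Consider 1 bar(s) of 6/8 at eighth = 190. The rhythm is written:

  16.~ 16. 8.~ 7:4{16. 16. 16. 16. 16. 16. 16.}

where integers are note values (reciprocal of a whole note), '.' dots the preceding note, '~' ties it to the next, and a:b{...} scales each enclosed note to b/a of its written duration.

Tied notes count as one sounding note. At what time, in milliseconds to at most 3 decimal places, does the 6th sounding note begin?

note 6 onset = 33/7b = 1488.722ms

1. 0.0ms @ 0 + 473.684ms (3/2)
2. 473.684ms @ 3/2 + 609.023ms (27/14)
3. 1082.707ms @ 24/7 + 135.338ms (3/7)
4. 1218.045ms @ 27/7 + 135.338ms (3/7)
5. 1353.383ms @ 30/7 + 135.338ms (3/7)
6. 1488.722ms @ 33/7 + 135.338ms (3/7)
7. 1624.06ms @ 36/7 + 135.338ms (3/7)
8. 1759.398ms @ 39/7 + 135.338ms (3/7)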